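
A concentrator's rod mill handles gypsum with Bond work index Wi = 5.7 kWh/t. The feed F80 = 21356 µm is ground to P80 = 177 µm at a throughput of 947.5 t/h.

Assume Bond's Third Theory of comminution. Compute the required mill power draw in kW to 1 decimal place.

W_Bond = 10·Wi·(1/√P₈₀ − 1/√F₈₀)
W = 10·5.7·(1/√177 − 1/√21356) = 10·5.7·(0.068322) = 3.8943 kWh/t
Power = W × throughput = 3.8943 kWh/t × 947.5 t/h = 3689.9 kW

P = 3689.9 kW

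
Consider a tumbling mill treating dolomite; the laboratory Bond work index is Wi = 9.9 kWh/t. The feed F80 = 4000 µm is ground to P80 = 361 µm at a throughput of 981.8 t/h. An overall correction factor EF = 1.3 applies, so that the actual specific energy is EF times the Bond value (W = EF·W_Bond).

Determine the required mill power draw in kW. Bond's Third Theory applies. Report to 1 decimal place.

W = 10·Wi·(P80^(-½) − F80^(-½))
W = 10·9.9·(1/√361 − 1/√4000) = 10·9.9·(0.036820) = 3.6452 kWh/t
Apply correction: 3.6452 × 1.3 = 4.7388 kWh/t
Mill draw = 4.7388 × 981.8 = 4652.5 kW

P = 4652.5 kW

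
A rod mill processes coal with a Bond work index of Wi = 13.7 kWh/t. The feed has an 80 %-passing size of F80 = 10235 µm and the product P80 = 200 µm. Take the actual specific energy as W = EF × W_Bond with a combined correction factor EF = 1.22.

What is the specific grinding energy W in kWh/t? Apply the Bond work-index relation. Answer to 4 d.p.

Bond:  W = 10 Wi (1/√P − 1/√F)
1/√200 = 0.070711;  1/√10235 = 0.009885
W = 10·13.7·(0.070711 − 0.009885) = 8.3332 kWh/t
Apply correction: 8.3332 × 1.22 = 10.1665 kWh/t

W = 10.1665 kWh/t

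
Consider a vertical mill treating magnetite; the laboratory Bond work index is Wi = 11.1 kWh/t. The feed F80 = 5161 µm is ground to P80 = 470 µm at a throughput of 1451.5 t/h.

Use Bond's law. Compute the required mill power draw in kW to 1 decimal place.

W = 10 Wi / √P80 − 10 Wi / √F80
W = 10·11.1·(1/√470 − 1/√5161) = 10·11.1·(0.032207) = 3.5750 kWh/t
P = W·T = 3.5750·1451.5 = 5189.0 kW

P = 5189.0 kW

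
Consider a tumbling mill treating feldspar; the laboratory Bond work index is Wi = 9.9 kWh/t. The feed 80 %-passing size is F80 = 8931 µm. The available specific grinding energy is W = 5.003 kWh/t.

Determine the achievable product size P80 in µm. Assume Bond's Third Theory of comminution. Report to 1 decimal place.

W = 10·Wi·[P80^(−½) − F80^(−½)]
⇒ 1/√P80 = W/(10 Wi) + 1/√F80
  = 5.0030/(10·9.9) + 1/√8931 = 0.050535 + 0.010582 = 0.061117
P80 = (1/0.061117)² = 16.3621² = 267.72 µm

P80 = 267.7 µm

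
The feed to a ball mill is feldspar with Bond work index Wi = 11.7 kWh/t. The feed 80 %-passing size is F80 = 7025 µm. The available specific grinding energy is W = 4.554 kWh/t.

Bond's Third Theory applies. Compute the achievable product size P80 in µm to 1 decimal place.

P80 = 386.7 µm

W = 10 Wi (1/√P80 − 1/√F80)  [Bond]
P80^-0.5 = F80^-0.5 + W/(10 Wi)
  = 4.5540/(10·11.7) + 1/√7025 = 0.038923 + 0.011931 = 0.050854
P80 = (1/0.050854)² = 19.6641² = 386.68 µm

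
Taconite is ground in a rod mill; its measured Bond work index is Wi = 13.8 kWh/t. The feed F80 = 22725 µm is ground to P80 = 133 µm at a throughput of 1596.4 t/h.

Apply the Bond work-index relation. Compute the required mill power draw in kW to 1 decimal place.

W = 10 Wi / √P80 − 10 Wi / √F80
W = 10·13.8·(1/√133 − 1/√22725) = 10·13.8·(0.080077) = 11.0507 kWh/t
P = W·T = 11.0507·1596.4 = 17641.3 kW

P = 17641.3 kW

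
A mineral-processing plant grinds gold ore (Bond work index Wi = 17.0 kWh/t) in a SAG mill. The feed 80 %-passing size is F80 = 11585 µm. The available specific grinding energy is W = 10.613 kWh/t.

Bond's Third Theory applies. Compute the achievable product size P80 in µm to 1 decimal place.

W = 10·Wi·(P80^(-½) − F80^(-½))
P80^-0.5 = F80^-0.5 + W/(10 Wi)
  = 10.6130/(10·17.0) + 1/√11585 = 0.062429 + 0.009291 = 0.071720
P80 = (1/0.071720)² = 13.9431² = 194.41 µm

P80 = 194.4 µm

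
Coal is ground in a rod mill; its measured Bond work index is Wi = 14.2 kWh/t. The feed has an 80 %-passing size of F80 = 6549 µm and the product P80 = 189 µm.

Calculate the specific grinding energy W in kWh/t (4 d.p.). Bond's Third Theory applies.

Bond: W = 10·Wi·(1/√P80 − 1/√F80)
1/√189 = 0.072739;  1/√6549 = 0.012357
W = 10·14.2·(0.072739 − 0.012357) = 8.5743 kWh/t

W = 8.5743 kWh/t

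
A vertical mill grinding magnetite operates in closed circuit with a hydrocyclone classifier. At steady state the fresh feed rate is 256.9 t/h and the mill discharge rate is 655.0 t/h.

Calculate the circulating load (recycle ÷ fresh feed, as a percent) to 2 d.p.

Mill node: discharge = fresh + recycle.
R = M − F = 655.0 − 256.9 = 398.1 t/h
CL = 100·R/F = 100·398.1/256.9 = 154.96 %

CL = 154.96 %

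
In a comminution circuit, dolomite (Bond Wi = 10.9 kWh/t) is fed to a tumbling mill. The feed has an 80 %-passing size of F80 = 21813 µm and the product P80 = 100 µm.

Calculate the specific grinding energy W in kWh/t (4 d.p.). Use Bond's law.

Bond: W = 10·Wi·(1/√P80 − 1/√F80)
1/√100 = 0.100000;  1/√21813 = 0.006771
W = 10·10.9·(0.100000 − 0.006771) = 10.1620 kWh/t

W = 10.1620 kWh/t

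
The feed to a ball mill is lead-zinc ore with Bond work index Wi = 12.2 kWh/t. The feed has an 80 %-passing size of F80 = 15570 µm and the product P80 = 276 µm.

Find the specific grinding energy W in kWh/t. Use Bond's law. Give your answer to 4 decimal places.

W = 6.3658 kWh/t

W = 10·Wi·(P80^(-½) − F80^(-½))
1/√276 = 0.060193;  1/√15570 = 0.008014
W = 10·12.2·(0.060193 − 0.008014) = 6.3658 kWh/t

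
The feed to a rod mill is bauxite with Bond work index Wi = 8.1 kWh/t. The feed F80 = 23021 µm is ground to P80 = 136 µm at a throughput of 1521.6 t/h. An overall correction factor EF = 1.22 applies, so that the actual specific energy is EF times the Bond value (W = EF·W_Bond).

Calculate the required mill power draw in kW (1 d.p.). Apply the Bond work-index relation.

P = 11902.6 kW

Bond:  W = 10 Wi (1/√P − 1/√F)
W = 10·8.1·(1/√136 − 1/√23021) = 10·8.1·(0.079158) = 6.4118 kWh/t
W_actual = 1.22 × 6.4118 = 7.8224 kWh/t
P = W·T = 7.8224·1521.6 = 11902.6 kW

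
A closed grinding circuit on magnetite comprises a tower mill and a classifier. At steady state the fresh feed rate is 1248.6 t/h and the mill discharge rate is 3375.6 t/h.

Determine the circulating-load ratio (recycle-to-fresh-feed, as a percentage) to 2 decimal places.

Mill node: discharge = fresh + recycle.
R = M − F = 3375.6 − 1248.6 = 2127.0 t/h
CL = 100·R/F = 100·2127.0/1248.6 = 170.35 %

CL = 170.35 %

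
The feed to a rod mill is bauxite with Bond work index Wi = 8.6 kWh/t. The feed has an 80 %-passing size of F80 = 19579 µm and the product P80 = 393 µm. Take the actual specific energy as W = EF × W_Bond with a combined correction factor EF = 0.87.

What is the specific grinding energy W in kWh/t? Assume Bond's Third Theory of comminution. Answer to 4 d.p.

W = 3.2395 kWh/t

W = 10 Wi (P80^-0.5 − F80^-0.5)
1/√393 = 0.050443;  1/√19579 = 0.007147
W = 10·8.6·(0.050443 − 0.007147) = 3.7235 kWh/t
Apply correction: 3.7235 × 0.87 = 3.2395 kWh/t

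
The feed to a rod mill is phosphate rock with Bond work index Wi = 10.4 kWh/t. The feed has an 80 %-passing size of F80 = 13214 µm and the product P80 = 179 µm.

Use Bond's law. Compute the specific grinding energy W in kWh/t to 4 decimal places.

W = 6.8686 kWh/t

W = 10·Wi·(P80^(-½) − F80^(-½))
1/√179 = 0.074744;  1/√13214 = 0.008699
W = 10·10.4·(0.074744 − 0.008699) = 6.8686 kWh/t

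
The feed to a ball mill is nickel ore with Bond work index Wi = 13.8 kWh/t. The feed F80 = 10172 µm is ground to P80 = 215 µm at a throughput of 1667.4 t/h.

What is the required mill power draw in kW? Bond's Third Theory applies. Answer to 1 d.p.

P = 13411.3 kW

W = 10 Wi / √P80 − 10 Wi / √F80
W = 10·13.8·(1/√215 − 1/√10172) = 10·13.8·(0.058284) = 8.0432 kWh/t
Mill draw = 8.0432 × 1667.4 = 13411.3 kW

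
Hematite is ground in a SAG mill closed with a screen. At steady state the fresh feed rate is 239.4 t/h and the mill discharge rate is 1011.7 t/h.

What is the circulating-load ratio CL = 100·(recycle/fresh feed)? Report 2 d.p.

Discharge = new feed + return, hence
R = M − F = 1011.7 − 239.4 = 772.3 t/h
CL = 100·R/F = 100·772.3/239.4 = 322.60 %

CL = 322.60 %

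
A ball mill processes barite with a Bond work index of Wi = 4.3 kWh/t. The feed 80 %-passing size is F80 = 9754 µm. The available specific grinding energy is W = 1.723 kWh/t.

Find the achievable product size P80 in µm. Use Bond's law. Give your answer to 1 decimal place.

P80 = 396.9 µm

W = 10·Wi·[P80^(−½) − F80^(−½)]
P80^-0.5 = F80^-0.5 + W/(10 Wi)
  = 1.7230/(10·4.3) + 1/√9754 = 0.040070 + 0.010125 = 0.050195
P80 = (1/0.050195)² = 19.9223² = 396.90 µm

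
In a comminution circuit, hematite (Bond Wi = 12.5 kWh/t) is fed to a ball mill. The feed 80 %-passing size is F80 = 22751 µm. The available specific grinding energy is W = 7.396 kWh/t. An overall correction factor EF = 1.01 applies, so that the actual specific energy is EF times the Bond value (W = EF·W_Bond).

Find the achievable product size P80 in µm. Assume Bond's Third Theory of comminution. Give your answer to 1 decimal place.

W = 10·Wi·(P80^(-½) − F80^(-½))
W_Bond = W / EF = 7.396 / 1.01 = 7.3228 kWh/t
1/√P80 = 1/√F80 + W_Bond/(10·Wi)
  = 7.3228/(10·12.5) + 1/√22751 = 0.058582 + 0.006630 = 0.065212
P80 = (1/0.065212)² = 15.3346² = 235.15 µm

P80 = 235.2 µm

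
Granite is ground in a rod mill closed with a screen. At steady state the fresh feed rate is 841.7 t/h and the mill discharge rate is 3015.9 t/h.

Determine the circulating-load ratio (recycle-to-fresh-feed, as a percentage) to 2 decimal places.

Mill node: discharge = fresh + recycle.
R = M − F = 3015.9 − 841.7 = 2174.2 t/h
CL = 100·R/F = 100·2174.2/841.7 = 258.31 %

CL = 258.31 %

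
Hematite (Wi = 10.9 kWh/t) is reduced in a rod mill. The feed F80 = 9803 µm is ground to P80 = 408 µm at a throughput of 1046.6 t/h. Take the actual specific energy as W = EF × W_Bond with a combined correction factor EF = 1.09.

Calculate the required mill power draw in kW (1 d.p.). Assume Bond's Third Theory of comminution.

Bond: W = 10·Wi·(1/√P80 − 1/√F80)
W = 10·10.9·(1/√408 − 1/√9803) = 10·10.9·(0.039407) = 4.2954 kWh/t
With EF = 1.09: W = 4.2954·1.09 = 4.6820 kWh/t
P_mill = W·ṁ = 4.6820·1046.6 = 4900.2 kW

P = 4900.2 kW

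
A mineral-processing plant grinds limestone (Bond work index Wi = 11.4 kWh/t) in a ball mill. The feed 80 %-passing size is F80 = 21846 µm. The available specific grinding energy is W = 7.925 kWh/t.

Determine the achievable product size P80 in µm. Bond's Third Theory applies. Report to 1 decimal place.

P80 = 171.8 µm

W = 10·Wi·(P80^(-½) − F80^(-½))
1/√P80 = 1/√F80 + W/(10·Wi)
  = 7.9250/(10·11.4) + 1/√21846 = 0.069518 + 0.006766 = 0.076283
P80 = (1/0.076283)² = 13.1090² = 171.85 µm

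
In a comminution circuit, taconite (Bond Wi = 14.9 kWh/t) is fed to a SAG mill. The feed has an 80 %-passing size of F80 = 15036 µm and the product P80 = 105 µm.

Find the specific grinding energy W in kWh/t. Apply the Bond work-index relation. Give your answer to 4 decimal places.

W = 13.3258 kWh/t

Bond: W = 10·Wi·(1/√P80 − 1/√F80)
1/√105 = 0.097590;  1/√15036 = 0.008155
W = 10·14.9·(0.097590 − 0.008155) = 13.3258 kWh/t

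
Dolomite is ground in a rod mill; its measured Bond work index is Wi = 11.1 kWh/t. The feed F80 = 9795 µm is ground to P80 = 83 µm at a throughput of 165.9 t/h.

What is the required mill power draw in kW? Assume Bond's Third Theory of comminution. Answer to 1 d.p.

W_Bond = 10·Wi·(1/√P₈₀ − 1/√F₈₀)
W = 10·11.1·(1/√83 − 1/√9795) = 10·11.1·(0.099660) = 11.0623 kWh/t
Mill draw = 11.0623 × 165.9 = 1835.2 kW

P = 1835.2 kW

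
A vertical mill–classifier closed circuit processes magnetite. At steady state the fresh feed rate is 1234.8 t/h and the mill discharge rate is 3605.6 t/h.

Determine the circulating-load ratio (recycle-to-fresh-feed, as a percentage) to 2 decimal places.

CL = 192.00 %

M = F + R at steady state, so:
R = M − F = 3605.6 − 1234.8 = 2370.8 t/h
CL = 100·R/F = 100·2370.8/1234.8 = 192.00 %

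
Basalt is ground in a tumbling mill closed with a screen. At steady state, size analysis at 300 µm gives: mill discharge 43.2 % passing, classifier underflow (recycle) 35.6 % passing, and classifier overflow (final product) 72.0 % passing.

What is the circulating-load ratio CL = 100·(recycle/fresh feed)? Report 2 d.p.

Two-product formula at 300 µm:
(1+r)·d = r·u + o ⇒ r = (o−d)/(d−u)
r = (72.0 − 43.2)/(43.2 − 35.6) = 28.8/7.6 = 3.7895
CL = 100·r = 378.95 %

CL = 378.95 %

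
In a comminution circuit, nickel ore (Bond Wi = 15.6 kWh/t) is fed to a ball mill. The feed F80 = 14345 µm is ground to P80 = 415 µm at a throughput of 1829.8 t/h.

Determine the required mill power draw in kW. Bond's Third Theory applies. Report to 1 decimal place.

W = 10 Wi (P80^-0.5 − F80^-0.5)
W = 10·15.6·(1/√415 − 1/√14345) = 10·15.6·(0.040739) = 6.3552 kWh/t
P = W·T = 6.3552·1829.8 = 11628.8 kW

P = 11628.8 kW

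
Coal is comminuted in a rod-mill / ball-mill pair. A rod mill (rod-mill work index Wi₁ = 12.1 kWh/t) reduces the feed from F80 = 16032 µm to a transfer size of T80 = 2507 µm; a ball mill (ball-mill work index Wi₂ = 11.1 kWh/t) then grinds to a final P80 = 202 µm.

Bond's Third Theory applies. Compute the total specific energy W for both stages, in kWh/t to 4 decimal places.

W = 7.0540 kWh/t

Bond:  W = 10 Wi (1/√P − 1/√F)
Stage 1 (16032→2507 µm, Wi₁=12.1): W₁ = 10·12.1·(0.019972 − 0.007898) = 1.4610 kWh/t
Stage 2 (2507→202 µm, Wi₂=11.1): W₂ = 10·11.1·(0.070360 − 0.019972) = 5.5930 kWh/t
W = W₁ + W₂ = 1.4610 + 5.5930 = 7.0540 kWh/t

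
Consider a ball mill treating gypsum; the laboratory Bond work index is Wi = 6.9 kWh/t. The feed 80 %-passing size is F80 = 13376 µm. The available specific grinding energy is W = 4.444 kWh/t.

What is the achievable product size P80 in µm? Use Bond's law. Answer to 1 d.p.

P80 = 187.4 µm

W = 10 Wi (1/√P80 − 1/√F80)  [Bond]
1/√P80 = 1/√F80 + W/(10·Wi)
  = 4.4440/(10·6.9) + 1/√13376 = 0.064406 + 0.008646 = 0.073052
P80 = (1/0.073052)² = 13.6888² = 187.38 µm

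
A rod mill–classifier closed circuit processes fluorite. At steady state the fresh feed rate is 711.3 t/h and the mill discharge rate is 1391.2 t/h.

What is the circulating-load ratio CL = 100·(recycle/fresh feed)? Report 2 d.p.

M = F + R at steady state, so:
R = M − F = 1391.2 − 711.3 = 679.9 t/h
CL = 100·R/F = 100·679.9/711.3 = 95.59 %

CL = 95.59 %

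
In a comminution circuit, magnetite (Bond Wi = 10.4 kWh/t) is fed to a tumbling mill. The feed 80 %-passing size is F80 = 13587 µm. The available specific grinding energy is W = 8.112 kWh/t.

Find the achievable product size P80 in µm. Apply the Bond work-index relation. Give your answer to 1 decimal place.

W = 10 Wi / √P80 − 10 Wi / √F80
P80^-0.5 = F80^-0.5 + W/(10 Wi)
  = 8.1120/(10·10.4) + 1/√13587 = 0.078000 + 0.008579 = 0.086579
P80 = (1/0.086579)² = 11.5501² = 133.41 µm

P80 = 133.4 µm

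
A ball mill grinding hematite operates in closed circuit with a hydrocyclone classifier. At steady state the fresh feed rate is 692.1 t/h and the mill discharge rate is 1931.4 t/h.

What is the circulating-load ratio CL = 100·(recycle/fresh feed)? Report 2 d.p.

CL = 179.06 %

Mill node: discharge = fresh + recycle.
R = M − F = 1931.4 − 692.1 = 1239.3 t/h
CL = 100·R/F = 100·1239.3/692.1 = 179.06 %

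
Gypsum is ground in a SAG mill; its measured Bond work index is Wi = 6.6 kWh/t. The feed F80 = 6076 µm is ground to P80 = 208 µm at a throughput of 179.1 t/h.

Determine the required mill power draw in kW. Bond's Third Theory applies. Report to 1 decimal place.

W = 10 Wi / √P80 − 10 Wi / √F80
W = 10·6.6·(1/√208 − 1/√6076) = 10·6.6·(0.056509) = 3.7296 kWh/t
Mill draw = 3.7296 × 179.1 = 668.0 kW

P = 668.0 kW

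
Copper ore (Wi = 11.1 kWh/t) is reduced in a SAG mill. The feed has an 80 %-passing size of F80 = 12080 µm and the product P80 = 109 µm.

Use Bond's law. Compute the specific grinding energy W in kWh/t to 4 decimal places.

W = 10 Wi (P80^-0.5 − F80^-0.5)
1/√109 = 0.095783;  1/√12080 = 0.009098
W = 10·11.1·(0.095783 − 0.009098) = 9.6219 kWh/t

W = 9.6219 kWh/t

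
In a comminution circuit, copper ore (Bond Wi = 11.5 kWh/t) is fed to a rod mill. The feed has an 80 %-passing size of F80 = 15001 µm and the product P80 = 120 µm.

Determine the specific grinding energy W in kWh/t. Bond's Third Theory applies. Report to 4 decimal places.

W = 9.5591 kWh/t

W = 10 Wi / √P80 − 10 Wi / √F80
1/√120 = 0.091287;  1/√15001 = 0.008165
W = 10·11.5·(0.091287 − 0.008165) = 9.5591 kWh/t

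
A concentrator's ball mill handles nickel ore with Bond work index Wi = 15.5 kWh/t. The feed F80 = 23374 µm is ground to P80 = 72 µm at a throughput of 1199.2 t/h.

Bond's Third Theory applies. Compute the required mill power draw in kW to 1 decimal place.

P = 20689.9 kW

W = 10 Wi (P80^-0.5 − F80^-0.5)
W = 10·15.5·(1/√72 − 1/√23374) = 10·15.5·(0.111310) = 17.2531 kWh/t
P_mill = W·ṁ = 17.2531·1199.2 = 20689.9 kW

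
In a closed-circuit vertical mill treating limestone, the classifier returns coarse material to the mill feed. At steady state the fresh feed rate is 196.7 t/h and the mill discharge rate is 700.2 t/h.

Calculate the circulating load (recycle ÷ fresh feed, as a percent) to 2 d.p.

Mill node: discharge = fresh + recycle.
R = M − F = 700.2 − 196.7 = 503.5 t/h
CL = 100·R/F = 100·503.5/196.7 = 255.97 %

CL = 255.97 %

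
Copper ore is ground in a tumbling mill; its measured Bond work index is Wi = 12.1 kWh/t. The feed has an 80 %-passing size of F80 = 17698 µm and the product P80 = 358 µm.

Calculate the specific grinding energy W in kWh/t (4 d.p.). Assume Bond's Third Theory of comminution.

W = 5.4855 kWh/t

W = 10 Wi (P80^-0.5 − F80^-0.5)
1/√358 = 0.052852;  1/√17698 = 0.007517
W = 10·12.1·(0.052852 − 0.007517) = 5.4855 kWh/t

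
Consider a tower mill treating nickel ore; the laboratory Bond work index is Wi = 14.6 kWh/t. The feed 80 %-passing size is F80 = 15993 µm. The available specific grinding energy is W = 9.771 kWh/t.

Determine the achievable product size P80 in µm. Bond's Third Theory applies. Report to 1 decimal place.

W = 10 Wi (1/√P80 − 1/√F80)  [Bond]
⇒ 1/√P80 = W/(10 Wi) + 1/√F80
  = 9.7710/(10·14.6) + 1/√15993 = 0.066925 + 0.007907 = 0.074832
P80 = (1/0.074832)² = 13.3633² = 178.58 µm

P80 = 178.6 µm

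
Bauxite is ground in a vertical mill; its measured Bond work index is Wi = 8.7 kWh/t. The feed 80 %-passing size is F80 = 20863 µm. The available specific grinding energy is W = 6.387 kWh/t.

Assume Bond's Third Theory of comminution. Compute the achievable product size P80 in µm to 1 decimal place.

P80 = 154.9 µm

W = 10 Wi / √P80 − 10 Wi / √F80
⇒ 1/√P80 = W/(10·Wi) + 1/√F80
  = 6.3870/(10·8.7) + 1/√20863 = 0.073414 + 0.006923 = 0.080337
P80 = (1/0.080337)² = 12.4476² = 154.94 µm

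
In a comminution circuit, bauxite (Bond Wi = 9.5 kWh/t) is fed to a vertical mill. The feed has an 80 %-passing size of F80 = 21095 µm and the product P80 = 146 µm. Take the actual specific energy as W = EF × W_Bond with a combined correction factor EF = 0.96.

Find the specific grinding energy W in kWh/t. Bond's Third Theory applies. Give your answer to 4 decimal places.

W = 6.9198 kWh/t

W = 10 Wi (1/√P80 − 1/√F80)  [Bond]
1/√146 = 0.082761;  1/√21095 = 0.006885
W = 10·9.5·(0.082761 − 0.006885) = 7.2082 kWh/t
Corrected W = EF·W_Bond = 0.96·7.2082 = 6.9198 kWh/t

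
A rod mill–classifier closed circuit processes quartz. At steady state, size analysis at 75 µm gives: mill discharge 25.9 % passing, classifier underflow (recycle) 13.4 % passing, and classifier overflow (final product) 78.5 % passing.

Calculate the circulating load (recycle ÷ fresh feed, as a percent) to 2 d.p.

CL = 420.80 %

Balance %-passing 75 µm (r = R/F):
d + r·d = r·u + o → r(d−u) = o−d
r = (78.5 − 25.9)/(25.9 − 13.4) = 52.6/12.5 = 4.2080
CL = 100·r = 420.80 %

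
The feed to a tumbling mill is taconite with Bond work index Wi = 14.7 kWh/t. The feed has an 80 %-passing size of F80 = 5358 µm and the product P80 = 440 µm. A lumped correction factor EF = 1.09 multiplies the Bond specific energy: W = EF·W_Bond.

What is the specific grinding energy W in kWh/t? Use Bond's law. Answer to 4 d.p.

W = 5.4497 kWh/t

W = 10 Wi (P80^-0.5 − F80^-0.5)
1/√440 = 0.047673;  1/√5358 = 0.013662
W = 10·14.7·(0.047673 − 0.013662) = 4.9997 kWh/t
Apply correction: 4.9997 × 1.09 = 5.4497 kWh/t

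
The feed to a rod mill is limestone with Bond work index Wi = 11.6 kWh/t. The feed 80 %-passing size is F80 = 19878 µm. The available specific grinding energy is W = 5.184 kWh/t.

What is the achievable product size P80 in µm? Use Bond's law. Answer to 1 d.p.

W = 10·Wi·(P80^(-½) − F80^(-½))
P80^-0.5 = F80^-0.5 + W/(10 Wi)
  = 5.1840/(10·11.6) + 1/√19878 = 0.044690 + 0.007093 = 0.051782
P80 = (1/0.051782)² = 19.3116² = 372.94 µm

P80 = 372.9 µm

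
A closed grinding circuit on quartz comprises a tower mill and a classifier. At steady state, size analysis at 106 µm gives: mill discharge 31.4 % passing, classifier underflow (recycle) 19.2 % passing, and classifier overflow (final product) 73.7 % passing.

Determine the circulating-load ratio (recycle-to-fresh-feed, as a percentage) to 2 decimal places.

Let r = R/F. Size balance at 106 µm:
d + r·d = r·u + o → r(d−u) = o−d
r = (73.7 − 31.4)/(31.4 − 19.2) = 42.3/12.2 = 3.4672
CL = 100·r = 346.72 %

CL = 346.72 %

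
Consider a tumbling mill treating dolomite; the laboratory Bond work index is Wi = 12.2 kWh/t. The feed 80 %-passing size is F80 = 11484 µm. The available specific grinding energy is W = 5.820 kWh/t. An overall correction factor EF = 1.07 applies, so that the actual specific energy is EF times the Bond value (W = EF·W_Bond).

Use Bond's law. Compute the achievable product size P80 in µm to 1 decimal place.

P80 = 344.0 µm

Bond: W = 10·Wi·(1/√P80 − 1/√F80)
W_Bond = W / EF = 5.820 / 1.07 = 5.4393 kWh/t
⇒ 1/√P80 = W_Bond/(10 Wi) + 1/√F80
  = 5.4393/(10·12.2) + 1/√11484 = 0.044584 + 0.009332 = 0.053916
P80 = (1/0.053916)² = 18.5475² = 344.01 µm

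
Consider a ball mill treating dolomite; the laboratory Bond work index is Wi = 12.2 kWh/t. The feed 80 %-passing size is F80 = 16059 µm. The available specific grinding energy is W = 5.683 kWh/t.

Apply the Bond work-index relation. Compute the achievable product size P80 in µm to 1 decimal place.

W = 10 Wi / √P80 − 10 Wi / √F80
P80^-0.5 = F80^-0.5 + W/(10 Wi)
  = 5.6830/(10·12.2) + 1/√16059 = 0.046582 + 0.007891 = 0.054473
P80 = (1/0.054473)² = 18.3577² = 337.00 µm

P80 = 337.0 µm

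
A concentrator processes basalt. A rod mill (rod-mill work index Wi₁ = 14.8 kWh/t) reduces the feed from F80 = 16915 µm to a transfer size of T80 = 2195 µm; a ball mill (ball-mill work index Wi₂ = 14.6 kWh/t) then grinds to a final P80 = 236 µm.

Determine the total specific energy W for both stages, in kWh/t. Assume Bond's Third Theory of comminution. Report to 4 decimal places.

Bond:  W = 10 Wi (1/√P − 1/√F)
Stage 1 (16915→2195 µm, Wi₁=14.8): W₁ = 10·14.8·(0.021344 − 0.007689) = 2.0210 kWh/t
Stage 2 (2195→236 µm, Wi₂=14.6): W₂ = 10·14.6·(0.065094 − 0.021344) = 6.3875 kWh/t
W = W₁ + W₂ = 2.0210 + 6.3875 = 8.4085 kWh/t

W = 8.4085 kWh/t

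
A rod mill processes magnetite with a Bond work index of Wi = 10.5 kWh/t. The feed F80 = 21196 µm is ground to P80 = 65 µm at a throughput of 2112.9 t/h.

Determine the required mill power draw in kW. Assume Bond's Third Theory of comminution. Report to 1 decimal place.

W = 10 Wi (1/√P80 − 1/√F80)  [Bond]
W = 10·10.5·(1/√65 − 1/√21196) = 10·10.5·(0.117166) = 12.3024 kWh/t
Power = W × throughput = 12.3024 kWh/t × 2112.9 t/h = 25993.8 kW

P = 25993.8 kW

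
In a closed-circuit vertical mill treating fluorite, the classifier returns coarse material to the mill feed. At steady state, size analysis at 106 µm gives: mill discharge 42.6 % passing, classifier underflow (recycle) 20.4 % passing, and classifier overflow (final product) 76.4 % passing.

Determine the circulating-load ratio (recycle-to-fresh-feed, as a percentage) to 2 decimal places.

Balance %-passing 106 µm (r = R/F):
d + r·d = r·u + o → r(d−u) = o−d
r = (76.4 − 42.6)/(42.6 − 20.4) = 33.8/22.2 = 1.5225
CL = 100·r = 152.25 %

CL = 152.25 %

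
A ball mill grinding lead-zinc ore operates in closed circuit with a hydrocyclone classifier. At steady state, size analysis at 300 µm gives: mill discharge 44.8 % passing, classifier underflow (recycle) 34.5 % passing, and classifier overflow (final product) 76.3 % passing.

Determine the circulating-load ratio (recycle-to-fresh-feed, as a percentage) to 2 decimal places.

CL = 305.83 %

Balance %-passing 300 µm (r = R/F):
d + r·d = r·u + o → r(d−u) = o−d
r = (76.3 − 44.8)/(44.8 − 34.5) = 31.5/10.3 = 3.0583
CL = 100·r = 305.83 %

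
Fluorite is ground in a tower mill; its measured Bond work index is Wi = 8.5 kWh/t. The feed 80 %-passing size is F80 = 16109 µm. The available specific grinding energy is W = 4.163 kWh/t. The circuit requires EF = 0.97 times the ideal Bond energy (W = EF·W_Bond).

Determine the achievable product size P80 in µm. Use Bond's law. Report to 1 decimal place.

Bond: W = 10·Wi·(1/√P80 − 1/√F80)
W_Bond = W / EF = 4.163 / 0.97 = 4.2918 kWh/t
1/√P80 = 1/√F80 + W_Bond/(10·Wi)
  = 4.2918/(10·8.5) + 1/√16109 = 0.050491 + 0.007879 = 0.058370
P80 = (1/0.058370)² = 17.1321² = 293.51 µm

P80 = 293.5 µm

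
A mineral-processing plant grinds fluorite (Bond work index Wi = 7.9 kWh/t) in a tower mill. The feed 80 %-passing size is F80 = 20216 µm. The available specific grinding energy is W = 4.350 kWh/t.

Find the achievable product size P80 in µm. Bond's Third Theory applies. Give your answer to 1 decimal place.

W = 10 Wi (P80^-0.5 − F80^-0.5)
1/√P80 = 1/√F80 + W/(10·Wi)
  = 4.3500/(10·7.9) + 1/√20216 = 0.055063 + 0.007033 = 0.062096
P80 = (1/0.062096)² = 16.1040² = 259.34 µm

P80 = 259.3 µm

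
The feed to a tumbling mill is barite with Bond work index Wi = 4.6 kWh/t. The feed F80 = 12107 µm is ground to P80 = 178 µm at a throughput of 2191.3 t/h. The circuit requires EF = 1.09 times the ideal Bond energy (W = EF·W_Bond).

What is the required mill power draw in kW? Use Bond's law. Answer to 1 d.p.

W = 10·Wi·[P80^(−½) − F80^(−½)]
W = 10·4.6·(1/√178 − 1/√12107) = 10·4.6·(0.065865) = 3.0298 kWh/t
With EF = 1.09: W = 3.0298·1.09 = 3.3025 kWh/t
P = W·T = 3.3025·2191.3 = 7236.7 kW

P = 7236.7 kW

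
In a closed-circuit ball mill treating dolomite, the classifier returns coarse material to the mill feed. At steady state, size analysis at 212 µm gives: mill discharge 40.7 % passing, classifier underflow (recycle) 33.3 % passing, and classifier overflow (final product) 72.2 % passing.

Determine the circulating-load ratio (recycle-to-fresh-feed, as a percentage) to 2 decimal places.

Mass balance on the −212 µm fraction:
d + r·d = r·u + o → r(d−u) = o−d
r = (72.2 − 40.7)/(40.7 − 33.3) = 31.5/7.4 = 4.2568
CL = 100·r = 425.68 %

CL = 425.68 %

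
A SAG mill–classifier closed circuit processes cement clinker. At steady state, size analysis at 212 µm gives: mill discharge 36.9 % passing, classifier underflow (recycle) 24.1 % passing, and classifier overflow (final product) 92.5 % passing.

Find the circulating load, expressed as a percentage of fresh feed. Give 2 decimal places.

Two-product formula at 212 µm:
d + r·d = r·u + o → r(d−u) = o−d
r = (92.5 − 36.9)/(36.9 − 24.1) = 55.6/12.8 = 4.3438
CL = 100·r = 434.38 %

CL = 434.38 %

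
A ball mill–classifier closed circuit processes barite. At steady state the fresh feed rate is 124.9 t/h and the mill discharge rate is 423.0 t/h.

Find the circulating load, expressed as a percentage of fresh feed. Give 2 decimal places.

CL = 238.67 %

Mill node: discharge = fresh + recycle.
R = M − F = 423.0 − 124.9 = 298.1 t/h
CL = 100·R/F = 100·298.1/124.9 = 238.67 %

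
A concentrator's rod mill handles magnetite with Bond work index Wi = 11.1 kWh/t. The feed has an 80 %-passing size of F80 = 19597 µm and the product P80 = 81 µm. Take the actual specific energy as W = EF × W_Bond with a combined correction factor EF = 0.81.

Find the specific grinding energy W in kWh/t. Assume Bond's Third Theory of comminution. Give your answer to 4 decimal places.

W = 10·Wi·(P80^(-½) − F80^(-½))
1/√81 = 0.111111;  1/√19597 = 0.007143
W = 10·11.1·(0.111111 − 0.007143) = 11.5404 kWh/t
Apply correction: 11.5404 × 0.81 = 9.3477 kWh/t

W = 9.3477 kWh/t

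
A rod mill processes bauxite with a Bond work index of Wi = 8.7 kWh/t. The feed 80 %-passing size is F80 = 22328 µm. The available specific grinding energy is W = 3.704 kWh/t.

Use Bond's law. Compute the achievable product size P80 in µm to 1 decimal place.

Bond:  W = 10 Wi (1/√P − 1/√F)
⇒ 1/√P80 = W/(10·Wi) + 1/√F80
  = 3.7040/(10·8.7) + 1/√22328 = 0.042575 + 0.006692 = 0.049267
P80 = (1/0.049267)² = 20.2976² = 411.99 µm

P80 = 412.0 µm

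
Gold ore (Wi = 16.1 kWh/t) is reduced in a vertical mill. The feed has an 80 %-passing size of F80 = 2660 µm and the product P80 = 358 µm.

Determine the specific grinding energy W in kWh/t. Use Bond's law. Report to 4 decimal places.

W = 5.3875 kWh/t

W = 10·Wi·(P80^(-½) − F80^(-½))
1/√358 = 0.052852;  1/√2660 = 0.019389
W = 10·16.1·(0.052852 − 0.019389) = 5.3875 kWh/t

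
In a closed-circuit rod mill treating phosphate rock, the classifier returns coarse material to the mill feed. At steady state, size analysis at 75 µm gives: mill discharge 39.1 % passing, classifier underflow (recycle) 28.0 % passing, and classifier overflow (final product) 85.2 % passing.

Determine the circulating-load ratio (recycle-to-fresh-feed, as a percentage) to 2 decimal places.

CL = 415.32 %

Mass balance on the −75 µm fraction:
(1+r)·d = r·u + o ⇒ r = (o−d)/(d−u)
r = (85.2 − 39.1)/(39.1 − 28.0) = 46.1/11.1 = 4.1532
CL = 100·r = 415.32 %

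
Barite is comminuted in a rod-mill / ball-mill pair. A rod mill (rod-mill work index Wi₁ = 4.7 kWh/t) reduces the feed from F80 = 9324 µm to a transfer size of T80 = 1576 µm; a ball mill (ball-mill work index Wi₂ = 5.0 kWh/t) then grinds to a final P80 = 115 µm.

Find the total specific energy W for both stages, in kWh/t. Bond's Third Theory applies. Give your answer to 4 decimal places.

W = 4.1002 kWh/t

W = 10·Wi·(P80^(-½) − F80^(-½))
Stage 1 (9324→1576 µm, Wi₁=4.7): W₁ = 10·4.7·(0.025190 − 0.010356) = 0.6972 kWh/t
Stage 2 (1576→115 µm, Wi₂=5.0): W₂ = 10·5.0·(0.093250 − 0.025190) = 3.4030 kWh/t
W = W₁ + W₂ = 0.6972 + 3.4030 = 4.1002 kWh/t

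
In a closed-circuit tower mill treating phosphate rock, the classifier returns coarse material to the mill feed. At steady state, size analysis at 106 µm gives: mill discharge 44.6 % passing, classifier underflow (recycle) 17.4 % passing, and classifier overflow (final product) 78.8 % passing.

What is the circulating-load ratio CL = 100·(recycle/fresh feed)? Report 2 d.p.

Classifier node, passing 106 µm:
Fd + Rd = Ru + Fo ⇒ R/F = (o−d)/(d−u)
r = (78.8 − 44.6)/(44.6 − 17.4) = 34.2/27.2 = 1.2574
CL = 100·r = 125.74 %

CL = 125.74 %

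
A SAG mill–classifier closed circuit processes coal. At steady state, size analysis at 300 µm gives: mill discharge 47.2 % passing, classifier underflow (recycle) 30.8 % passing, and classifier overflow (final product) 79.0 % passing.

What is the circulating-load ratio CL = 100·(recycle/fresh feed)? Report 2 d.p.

Let r = R/F. Size balance at 300 µm:
(1+r)·d = r·u + o ⇒ r = (o−d)/(d−u)
r = (79.0 − 47.2)/(47.2 − 30.8) = 31.8/16.4 = 1.9390
CL = 100·r = 193.90 %

CL = 193.90 %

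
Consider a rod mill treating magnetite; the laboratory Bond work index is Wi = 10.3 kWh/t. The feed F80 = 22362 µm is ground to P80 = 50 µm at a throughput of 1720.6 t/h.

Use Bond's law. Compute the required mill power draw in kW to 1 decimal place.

Bond:  W = 10 Wi (1/√P − 1/√F)
W = 10·10.3·(1/√50 − 1/√22362) = 10·10.3·(0.134734) = 13.8776 kWh/t
P_mill = W·ṁ = 13.8776·1720.6 = 23877.8 kW

P = 23877.8 kW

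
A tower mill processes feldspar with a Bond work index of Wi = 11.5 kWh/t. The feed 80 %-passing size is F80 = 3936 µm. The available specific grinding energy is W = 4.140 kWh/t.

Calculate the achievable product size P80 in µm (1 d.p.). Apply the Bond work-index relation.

P80 = 370.7 µm

W_Bond = 10·Wi·(1/√P₈₀ − 1/√F₈₀)
1/√P80 = 1/√F80 + W/(10·Wi)
  = 4.1400/(10·11.5) + 1/√3936 = 0.036000 + 0.015939 = 0.051939
P80 = (1/0.051939)² = 19.2532² = 370.69 µm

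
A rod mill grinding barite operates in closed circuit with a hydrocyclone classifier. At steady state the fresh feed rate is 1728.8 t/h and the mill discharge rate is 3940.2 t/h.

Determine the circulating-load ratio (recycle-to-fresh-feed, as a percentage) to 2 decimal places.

CL = 127.92 %

Steady state: M = F + R.
R = M − F = 3940.2 − 1728.8 = 2211.4 t/h
CL = 100·R/F = 100·2211.4/1728.8 = 127.92 %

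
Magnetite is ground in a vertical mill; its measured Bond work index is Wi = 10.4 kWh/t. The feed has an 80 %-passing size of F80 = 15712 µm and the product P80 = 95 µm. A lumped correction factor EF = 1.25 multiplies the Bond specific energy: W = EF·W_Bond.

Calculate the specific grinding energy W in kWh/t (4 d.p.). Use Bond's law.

W = 12.3006 kWh/t

W = 10 Wi / √P80 − 10 Wi / √F80
1/√95 = 0.102598;  1/√15712 = 0.007978
W = 10·10.4·(0.102598 − 0.007978) = 9.8405 kWh/t
Apply correction: 9.8405 × 1.25 = 12.3006 kWh/t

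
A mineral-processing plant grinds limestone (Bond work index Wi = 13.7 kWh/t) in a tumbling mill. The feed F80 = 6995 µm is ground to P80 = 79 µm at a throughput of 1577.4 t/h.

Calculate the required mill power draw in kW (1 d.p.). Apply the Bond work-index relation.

P = 21729.7 kW

W_Bond = 10·Wi·(1/√P₈₀ − 1/√F₈₀)
W = 10·13.7·(1/√79 − 1/√6995) = 10·13.7·(0.100552) = 13.7757 kWh/t
Power = W × throughput = 13.7757 kWh/t × 1577.4 t/h = 21729.7 kW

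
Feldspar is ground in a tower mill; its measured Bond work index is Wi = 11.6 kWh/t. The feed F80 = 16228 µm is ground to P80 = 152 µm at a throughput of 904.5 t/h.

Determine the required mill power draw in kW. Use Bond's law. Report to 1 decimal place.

P = 7686.7 kW

W = 10·Wi·(P80^(-½) − F80^(-½))
W = 10·11.6·(1/√152 − 1/√16228) = 10·11.6·(0.073261) = 8.4982 kWh/t
Power = W × throughput = 8.4982 kWh/t × 904.5 t/h = 7686.7 kW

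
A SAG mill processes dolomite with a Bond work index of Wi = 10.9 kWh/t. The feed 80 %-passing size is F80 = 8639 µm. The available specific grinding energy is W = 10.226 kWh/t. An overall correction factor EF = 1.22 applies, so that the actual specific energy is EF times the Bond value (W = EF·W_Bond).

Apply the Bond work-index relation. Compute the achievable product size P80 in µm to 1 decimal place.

P80 = 130.1 µm

Bond: W = 10·Wi·(1/√P80 − 1/√F80)
W_Bond = W / EF = 10.226 / 1.22 = 8.3820 kWh/t
P80^(−½) = W_Bond/(10 Wi) + F80^(−½)
  = 8.3820/(10·10.9) + 1/√8639 = 0.076899 + 0.010759 = 0.087658
P80 = (1/0.087658)² = 11.4080² = 130.14 µm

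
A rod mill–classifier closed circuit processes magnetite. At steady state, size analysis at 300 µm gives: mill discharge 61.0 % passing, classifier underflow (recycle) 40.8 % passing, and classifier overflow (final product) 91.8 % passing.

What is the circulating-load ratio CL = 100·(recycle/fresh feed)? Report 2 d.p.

CL = 152.48 %

Balance %-passing 300 µm (r = R/F):
Fd + Rd = Ru + Fo ⇒ R/F = (o−d)/(d−u)
r = (91.8 − 61.0)/(61.0 − 40.8) = 30.8/20.2 = 1.5248
CL = 100·r = 152.48 %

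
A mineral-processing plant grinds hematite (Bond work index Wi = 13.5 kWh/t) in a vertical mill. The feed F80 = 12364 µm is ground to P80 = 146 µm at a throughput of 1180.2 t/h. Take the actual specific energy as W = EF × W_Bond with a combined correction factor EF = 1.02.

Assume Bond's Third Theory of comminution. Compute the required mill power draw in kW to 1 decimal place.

W = 10 Wi (P80^-0.5 − F80^-0.5)
W = 10·13.5·(1/√146 − 1/√12364) = 10·13.5·(0.073767) = 9.9586 kWh/t
Apply correction: 9.9586 × 1.02 = 10.1578 kWh/t
P = W·T = 10.1578·1180.2 = 11988.2 kW

P = 11988.2 kW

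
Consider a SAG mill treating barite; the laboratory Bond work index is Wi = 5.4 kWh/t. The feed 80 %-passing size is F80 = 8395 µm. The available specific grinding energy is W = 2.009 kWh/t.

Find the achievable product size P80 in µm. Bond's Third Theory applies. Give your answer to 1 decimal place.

Bond: W = 10·Wi·(1/√P80 − 1/√F80)
⇒ 1/√P80 = W/(10·Wi) + 1/√F80
  = 2.0090/(10·5.4) + 1/√8395 = 0.037204 + 0.010914 = 0.048118
P80 = (1/0.048118)² = 20.7823² = 431.90 µm

P80 = 431.9 µm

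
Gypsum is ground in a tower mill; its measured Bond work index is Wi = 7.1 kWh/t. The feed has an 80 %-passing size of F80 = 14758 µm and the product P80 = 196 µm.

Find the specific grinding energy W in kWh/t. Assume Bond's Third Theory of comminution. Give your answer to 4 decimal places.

W = 10 Wi / √P80 − 10 Wi / √F80
1/√196 = 0.071429;  1/√14758 = 0.008232
W = 10·7.1·(0.071429 − 0.008232) = 4.4870 kWh/t

W = 4.4870 kWh/t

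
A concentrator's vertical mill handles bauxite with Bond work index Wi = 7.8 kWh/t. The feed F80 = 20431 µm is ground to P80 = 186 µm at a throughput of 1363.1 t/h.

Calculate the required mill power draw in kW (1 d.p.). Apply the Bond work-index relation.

P = 7052.1 kW

W_Bond = 10·Wi·(1/√P₈₀ − 1/√F₈₀)
W = 10·7.8·(1/√186 − 1/√20431) = 10·7.8·(0.066327) = 5.1735 kWh/t
P_mill = W·ṁ = 5.1735·1363.1 = 7052.1 kW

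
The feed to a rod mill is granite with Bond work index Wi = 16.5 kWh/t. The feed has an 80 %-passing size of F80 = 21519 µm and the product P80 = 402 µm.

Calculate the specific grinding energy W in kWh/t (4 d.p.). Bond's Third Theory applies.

W = 10 Wi (1/√P80 − 1/√F80)  [Bond]
1/√402 = 0.049875;  1/√21519 = 0.006817
W = 10·16.5·(0.049875 − 0.006817) = 7.1047 kWh/t

W = 7.1047 kWh/t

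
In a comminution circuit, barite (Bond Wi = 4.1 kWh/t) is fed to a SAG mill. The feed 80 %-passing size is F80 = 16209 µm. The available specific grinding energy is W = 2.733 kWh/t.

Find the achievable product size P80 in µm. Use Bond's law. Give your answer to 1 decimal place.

W = 10·Wi·[P80^(−½) − F80^(−½)]
P80^-0.5 = F80^-0.5 + W/(10 Wi)
  = 2.7330/(10·4.1) + 1/√16209 = 0.066659 + 0.007855 = 0.074513
P80 = (1/0.074513)² = 13.4205² = 180.11 µm

P80 = 180.1 µm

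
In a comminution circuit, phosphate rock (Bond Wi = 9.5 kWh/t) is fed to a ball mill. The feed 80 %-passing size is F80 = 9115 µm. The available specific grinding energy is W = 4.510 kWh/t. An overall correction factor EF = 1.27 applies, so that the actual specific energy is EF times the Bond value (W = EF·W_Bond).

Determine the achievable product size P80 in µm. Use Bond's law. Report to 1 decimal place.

P80 = 436.7 µm

W = 10 Wi (1/√P80 − 1/√F80)  [Bond]
W_Bond = W / EF = 4.510 / 1.27 = 3.5512 kWh/t
⇒ 1/√P80 = W_Bond/(10·Wi) + 1/√F80
  = 3.5512/(10·9.5) + 1/√9115 = 0.037381 + 0.010474 = 0.047855
P80 = (1/0.047855)² = 20.8964² = 436.66 µm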